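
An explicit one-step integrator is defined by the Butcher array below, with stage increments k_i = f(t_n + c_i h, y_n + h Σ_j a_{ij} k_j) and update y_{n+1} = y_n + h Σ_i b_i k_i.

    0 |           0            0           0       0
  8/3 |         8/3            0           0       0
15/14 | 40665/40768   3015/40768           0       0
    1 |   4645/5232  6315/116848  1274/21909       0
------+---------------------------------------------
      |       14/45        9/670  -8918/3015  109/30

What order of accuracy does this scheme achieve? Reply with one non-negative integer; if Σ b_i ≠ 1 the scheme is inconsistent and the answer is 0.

b = (14/45, 9/670, -8918/3015, 109/30)
c = (0, 8/3, 15/14, 1)
Ac = (0, 0, 1005/5096, 45/218)
Σ b_i: 14/45·1 + 9/670·1 + (-8918/3015)·1 + 109/30·1 = 1 ✓
b·c: 9/670·8/3 + (-8918/3015)·15/14 + 109/30·1 = 1/2 ✓
b·c²: 9/670·64/9 + (-8918/3015)·225/196 + 109/30·1 = 1/3 ✓
b·Ac: (-8918/3015)·1005/5096 + 109/30·45/218 = 1/6 ✓
b·c³: 9/670·512/27 + (-8918/3015)·3375/2744 + 109/30·1 = 1/4 ✓
b·(c∘Ac): (-8918/3015)·15075/71344 + 109/30·45/218 = 1/8 ✓
b·Ac²: (-8918/3015)·335/637 + 109/30·295/654 = 1/12 ✓
b·A²c: 109/30·5/436 = 1/24 ✓; 4 stages ⇒ order 4.

4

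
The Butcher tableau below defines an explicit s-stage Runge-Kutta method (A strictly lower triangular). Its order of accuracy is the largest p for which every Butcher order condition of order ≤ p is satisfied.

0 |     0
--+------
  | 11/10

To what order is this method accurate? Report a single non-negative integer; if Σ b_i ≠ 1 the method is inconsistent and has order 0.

0

b = (11/10)
c = (0)
Σ b_i: 11/10·1 = 11/10 ≠ 1 ⇒ order 0.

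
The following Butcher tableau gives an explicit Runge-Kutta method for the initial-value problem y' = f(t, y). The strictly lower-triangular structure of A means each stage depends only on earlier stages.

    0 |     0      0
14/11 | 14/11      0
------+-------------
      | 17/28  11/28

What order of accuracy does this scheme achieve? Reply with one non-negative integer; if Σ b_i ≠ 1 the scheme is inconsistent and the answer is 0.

2

b = (17/28, 11/28)
c = (0, 14/11)
Σ b_i: 17/28·1 + 11/28·1 = 1 ✓
b·c: 11/28·14/11 = 1/2 ✓; 2 stages ⇒ order 2.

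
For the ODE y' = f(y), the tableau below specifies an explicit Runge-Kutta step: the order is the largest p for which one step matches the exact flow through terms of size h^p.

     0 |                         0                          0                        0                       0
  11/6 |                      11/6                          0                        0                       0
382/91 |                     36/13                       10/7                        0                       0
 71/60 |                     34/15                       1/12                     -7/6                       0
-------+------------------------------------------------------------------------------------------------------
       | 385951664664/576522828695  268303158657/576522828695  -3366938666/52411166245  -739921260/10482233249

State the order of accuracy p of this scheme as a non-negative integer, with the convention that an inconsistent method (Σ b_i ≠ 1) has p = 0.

3

b = (385951664664/576522828695, 268303158657/576522828695, -3366938666/52411166245, -739921260/10482233249)
c = (0, 11/6, 382/91, 71/60)
Ac = (0, 0, 55/21, -4441/936)
Σ b_i: 385951664664/576522828695·1 + 268303158657/576522828695·1 + (-3366938666/52411166245)·1 + (-739921260/10482233249)·1 = 1 ✓
b·c: 268303158657/576522828695·11/6 + (-3366938666/52411166245)·382/91 + (-739921260/10482233249)·71/60 = 1/2 ✓
b·c²: 268303158657/576522828695·121/36 + (-3366938666/52411166245)·145924/8281 + (-739921260/10482233249)·5041/3600 = 1/3 ✓
b·Ac: (-3366938666/52411166245)·55/21 + (-739921260/10482233249)·(-4441/936) = 1/6 ✓
b·c³: 268303158657/576522828695·1331/216 + (-3366938666/52411166245)·55742968/753571 + (-739921260/10482233249)·357911/216000 = -6872335915344391/3433979612372400 ≠ 1/4 ⇒ order 3.
b·(c∘Ac): (-3366938666/52411166245)·21010/1911 + (-739921260/10482233249)·(-315311/56160) = -233934629177/754720793928 ≠ 1/8
b·Ac²: (-3366938666/52411166245)·605/126 + (-739921260/10482233249)·(-10363385/511056) = 38562026899489/34339796123724 ≠ 1/12
b·A²c: (-739921260/10482233249)·(-55/18) = 6782611550/31446699747 ≠ 1/24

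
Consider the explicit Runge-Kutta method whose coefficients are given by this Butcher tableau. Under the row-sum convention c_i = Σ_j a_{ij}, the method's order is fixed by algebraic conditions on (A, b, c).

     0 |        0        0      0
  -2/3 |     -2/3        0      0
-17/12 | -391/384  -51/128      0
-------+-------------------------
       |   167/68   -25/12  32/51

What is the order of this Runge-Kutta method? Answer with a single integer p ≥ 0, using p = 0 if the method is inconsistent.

b = (167/68, -25/12, 32/51)
c = (0, -2/3, -17/12)
Ac = (0, 0, 17/64)
Σ b_i: 167/68·1 + (-25/12)·1 + 32/51·1 = 1 ✓
b·c: (-25/12)·(-2/3) + 32/51·(-17/12) = 1/2 ✓
b·c²: (-25/12)·4/9 + 32/51·289/144 = 1/3 ✓
b·Ac: 32/51·17/64 = 1/6 ✓; 3 stages ⇒ order 3.

3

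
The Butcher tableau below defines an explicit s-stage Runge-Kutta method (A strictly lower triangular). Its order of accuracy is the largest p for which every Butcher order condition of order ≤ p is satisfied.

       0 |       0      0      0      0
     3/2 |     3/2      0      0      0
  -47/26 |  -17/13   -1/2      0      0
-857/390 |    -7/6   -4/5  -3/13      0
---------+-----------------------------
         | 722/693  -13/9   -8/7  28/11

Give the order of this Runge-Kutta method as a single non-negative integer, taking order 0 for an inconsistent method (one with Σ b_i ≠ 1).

b = (722/693, -13/9, -8/7, 28/11)
c = (0, 3/2, -47/26, -857/390)
Ac = (0, 0, -3/4, -1323/1690)
Σ b_i: 722/693·1 + (-13/9)·1 + (-8/7)·1 + 28/11·1 = 1 ✓
b·c: (-13/9)·3/2 + (-8/7)·(-47/26) + 28/11·(-857/390) = -56999/10010 ≠ 1/2 ⇒ order 1.

1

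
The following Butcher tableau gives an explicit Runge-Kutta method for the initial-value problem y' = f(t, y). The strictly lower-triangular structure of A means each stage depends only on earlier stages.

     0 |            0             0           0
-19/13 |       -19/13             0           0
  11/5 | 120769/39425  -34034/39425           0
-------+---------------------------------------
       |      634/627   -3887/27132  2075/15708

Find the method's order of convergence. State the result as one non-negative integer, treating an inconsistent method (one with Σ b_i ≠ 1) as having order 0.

b = (634/627, -3887/27132, 2075/15708)
c = (0, -19/13, 11/5)
Ac = (0, 0, 2618/2075)
Σ b_i: 634/627·1 + (-3887/27132)·1 + 2075/15708·1 = 1 ✓
b·c: (-3887/27132)·(-19/13) + 2075/15708·11/5 = 1/2 ✓
b·c²: (-3887/27132)·361/169 + 2075/15708·121/25 = 1/3 ✓
b·Ac: 2075/15708·2618/2075 = 1/6 ✓; 3 stages ⇒ order 3.

3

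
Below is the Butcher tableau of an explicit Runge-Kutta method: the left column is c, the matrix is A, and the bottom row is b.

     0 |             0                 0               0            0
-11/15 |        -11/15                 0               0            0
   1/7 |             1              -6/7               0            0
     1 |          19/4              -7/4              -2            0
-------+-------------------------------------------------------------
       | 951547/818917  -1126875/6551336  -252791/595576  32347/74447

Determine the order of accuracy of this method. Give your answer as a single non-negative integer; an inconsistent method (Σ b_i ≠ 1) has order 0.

b = (951547/818917, -1126875/6551336, -252791/595576, 32347/74447)
c = (0, -11/15, 1/7, 1)
Ac = (0, 0, 22/35, 419/420)
Σ b_i: 951547/818917·1 + (-1126875/6551336)·1 + (-252791/595576)·1 + 32347/74447·1 = 1 ✓
b·c: (-1126875/6551336)·(-11/15) + (-252791/595576)·1/7 + 32347/74447·1 = 1/2 ✓
b·c²: (-1126875/6551336)·121/225 + (-252791/595576)·1/49 + 32347/74447·1 = 1/3 ✓
b·Ac: (-252791/595576)·22/35 + 32347/74447·419/420 = 1/6 ✓
b·c³: (-1126875/6551336)·(-1331/3375) + (-252791/595576)·1/343 + 32347/74447·1 = 671489/1340046 ≠ 1/4 ⇒ order 3.
b·(c∘Ac): (-252791/595576)·22/245 + 32347/74447·419/420 = 441488/1116705 ≠ 1/8
b·Ac²: (-252791/595576)·(-242/525) + 32347/74447·(-43303/44100) = -10834003/46901610 ≠ 1/12
b·A²c: 32347/74447·(-44/35) = -203324/372235 ≠ 1/24

3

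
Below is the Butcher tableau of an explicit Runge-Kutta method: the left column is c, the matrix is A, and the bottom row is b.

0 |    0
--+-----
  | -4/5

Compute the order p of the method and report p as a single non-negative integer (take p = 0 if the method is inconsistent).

b = (-4/5)
c = (0)
Σ b_i: (-4/5)·1 = -4/5 ≠ 1 ⇒ order 0.

0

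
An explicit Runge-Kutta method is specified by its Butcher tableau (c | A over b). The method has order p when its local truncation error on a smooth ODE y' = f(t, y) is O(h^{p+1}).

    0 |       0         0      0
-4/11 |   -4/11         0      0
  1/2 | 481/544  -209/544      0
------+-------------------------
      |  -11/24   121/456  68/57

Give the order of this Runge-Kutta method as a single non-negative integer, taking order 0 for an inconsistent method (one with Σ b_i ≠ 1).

b = (-11/24, 121/456, 68/57)
c = (0, -4/11, 1/2)
Ac = (0, 0, 19/136)
Σ b_i: (-11/24)·1 + 121/456·1 + 68/57·1 = 1 ✓
b·c: 121/456·(-4/11) + 68/57·1/2 = 1/2 ✓
b·c²: 121/456·16/121 + 68/57·1/4 = 1/3 ✓
b·Ac: 68/57·19/136 = 1/6 ✓; 3 stages ⇒ order 3.

3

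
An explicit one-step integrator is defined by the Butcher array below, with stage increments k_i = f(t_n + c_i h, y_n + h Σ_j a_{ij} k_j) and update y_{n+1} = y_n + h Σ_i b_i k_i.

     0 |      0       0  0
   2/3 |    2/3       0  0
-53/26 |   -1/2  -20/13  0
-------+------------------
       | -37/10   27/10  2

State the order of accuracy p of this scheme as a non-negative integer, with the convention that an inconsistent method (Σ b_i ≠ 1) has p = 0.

1

b = (-37/10, 27/10, 2)
c = (0, 2/3, -53/26)
Ac = (0, 0, -40/39)
Σ b_i: (-37/10)·1 + 27/10·1 + 2·1 = 1 ✓
b·c: 27/10·2/3 + 2·(-53/26) = -148/65 ≠ 1/2 ⇒ order 1.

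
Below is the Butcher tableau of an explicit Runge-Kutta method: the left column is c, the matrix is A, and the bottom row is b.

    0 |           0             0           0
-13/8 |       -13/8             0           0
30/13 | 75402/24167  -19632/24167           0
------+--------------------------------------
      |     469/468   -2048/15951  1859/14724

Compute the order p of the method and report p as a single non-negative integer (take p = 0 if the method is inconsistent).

3

b = (469/468, -2048/15951, 1859/14724)
c = (0, -13/8, 30/13)
Ac = (0, 0, 2454/1859)
Σ b_i: 469/468·1 + (-2048/15951)·1 + 1859/14724·1 = 1 ✓
b·c: (-2048/15951)·(-13/8) + 1859/14724·30/13 = 1/2 ✓
b·c²: (-2048/15951)·169/64 + 1859/14724·900/169 = 1/3 ✓
b·Ac: 1859/14724·2454/1859 = 1/6 ✓; 3 stages ⇒ order 3.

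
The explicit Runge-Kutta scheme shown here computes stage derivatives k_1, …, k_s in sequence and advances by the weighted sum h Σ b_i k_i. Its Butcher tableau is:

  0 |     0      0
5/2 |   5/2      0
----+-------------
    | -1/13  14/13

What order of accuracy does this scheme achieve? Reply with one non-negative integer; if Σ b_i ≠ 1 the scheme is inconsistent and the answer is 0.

1

b = (-1/13, 14/13)
c = (0, 5/2)
Σ b_i: (-1/13)·1 + 14/13·1 = 1 ✓
b·c: 14/13·5/2 = 35/13 ≠ 1/2 ⇒ order 1.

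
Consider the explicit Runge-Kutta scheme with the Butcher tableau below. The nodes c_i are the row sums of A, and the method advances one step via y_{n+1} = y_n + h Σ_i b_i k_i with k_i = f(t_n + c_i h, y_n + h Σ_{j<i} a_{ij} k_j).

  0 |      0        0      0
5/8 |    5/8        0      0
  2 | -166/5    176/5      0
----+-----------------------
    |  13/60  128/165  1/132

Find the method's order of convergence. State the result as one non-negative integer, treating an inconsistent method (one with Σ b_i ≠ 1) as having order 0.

3

b = (13/60, 128/165, 1/132)
c = (0, 5/8, 2)
Ac = (0, 0, 22)
Σ b_i: 13/60·1 + 128/165·1 + 1/132·1 = 1 ✓
b·c: 128/165·5/8 + 1/132·2 = 1/2 ✓
b·c²: 128/165·25/64 + 1/132·4 = 1/3 ✓
b·Ac: 1/132·22 = 1/6 ✓; 3 stages ⇒ order 3.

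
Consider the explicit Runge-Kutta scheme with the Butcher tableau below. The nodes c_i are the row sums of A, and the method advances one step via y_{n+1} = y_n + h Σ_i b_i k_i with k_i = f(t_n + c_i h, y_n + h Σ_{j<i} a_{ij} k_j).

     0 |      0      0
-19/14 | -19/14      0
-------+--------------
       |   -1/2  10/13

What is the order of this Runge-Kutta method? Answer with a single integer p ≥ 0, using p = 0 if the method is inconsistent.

0

b = (-1/2, 10/13)
c = (0, -19/14)
Σ b_i: (-1/2)·1 + 10/13·1 = 7/26 ≠ 1 ⇒ order 0.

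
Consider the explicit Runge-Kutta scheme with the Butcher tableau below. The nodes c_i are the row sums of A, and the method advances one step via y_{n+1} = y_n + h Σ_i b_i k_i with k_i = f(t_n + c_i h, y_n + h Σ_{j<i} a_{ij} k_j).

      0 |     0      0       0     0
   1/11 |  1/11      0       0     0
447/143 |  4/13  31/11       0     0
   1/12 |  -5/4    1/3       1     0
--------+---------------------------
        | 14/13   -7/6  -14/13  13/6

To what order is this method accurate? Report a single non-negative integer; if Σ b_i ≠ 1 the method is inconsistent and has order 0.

1

b = (14/13, -7/6, -14/13, 13/6)
c = (0, 1/11, 447/143, 1/12)
Ac = (0, 0, 31/121, 1354/429)
Σ b_i: 14/13·1 + (-7/6)·1 + (-14/13)·1 + 13/6·1 = 1 ✓
b·c: (-7/6)·1/11 + (-14/13)·447/143 + 13/6·1/12 = -40055/12168 ≠ 1/2 ⇒ order 1.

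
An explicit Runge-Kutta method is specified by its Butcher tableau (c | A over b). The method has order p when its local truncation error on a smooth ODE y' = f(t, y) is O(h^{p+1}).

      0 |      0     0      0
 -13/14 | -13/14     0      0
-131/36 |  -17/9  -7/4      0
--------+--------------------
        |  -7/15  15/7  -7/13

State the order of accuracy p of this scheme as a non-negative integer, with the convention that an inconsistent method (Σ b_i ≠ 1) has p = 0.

b = (-7/15, 15/7, -7/13)
c = (0, -13/14, -131/36)
Ac = (0, 0, 13/8)
Σ b_i: (-7/15)·1 + 15/7·1 + (-7/13)·1 = 1553/1365 ≠ 1 ⇒ order 0.

0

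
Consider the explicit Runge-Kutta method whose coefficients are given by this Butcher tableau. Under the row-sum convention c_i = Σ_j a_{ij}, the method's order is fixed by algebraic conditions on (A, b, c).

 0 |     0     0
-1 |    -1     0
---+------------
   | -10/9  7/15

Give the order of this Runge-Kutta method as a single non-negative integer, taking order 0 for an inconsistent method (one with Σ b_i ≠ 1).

0

b = (-10/9, 7/15)
c = (0, -1)
Σ b_i: (-10/9)·1 + 7/15·1 = -29/45 ≠ 1 ⇒ order 0.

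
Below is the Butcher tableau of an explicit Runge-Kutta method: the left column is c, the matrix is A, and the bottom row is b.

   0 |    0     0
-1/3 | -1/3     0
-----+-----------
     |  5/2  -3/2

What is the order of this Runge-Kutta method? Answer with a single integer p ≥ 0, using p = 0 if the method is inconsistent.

2

b = (5/2, -3/2)
c = (0, -1/3)
Σ b_i: 5/2·1 + (-3/2)·1 = 1 ✓
b·c: (-3/2)·(-1/3) = 1/2 ✓; 2 stages ⇒ order 2.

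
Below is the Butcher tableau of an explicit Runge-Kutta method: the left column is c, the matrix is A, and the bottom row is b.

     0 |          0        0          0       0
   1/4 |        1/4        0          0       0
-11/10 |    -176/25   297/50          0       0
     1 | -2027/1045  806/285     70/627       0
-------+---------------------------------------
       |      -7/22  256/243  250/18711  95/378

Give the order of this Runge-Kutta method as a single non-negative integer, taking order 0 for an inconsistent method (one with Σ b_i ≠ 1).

b = (-7/22, 256/243, 250/18711, 95/378)
c = (0, 1/4, -11/10, 1)
Ac = (0, 0, 297/200, 111/190)
Σ b_i: (-7/22)·1 + 256/243·1 + 250/18711·1 + 95/378·1 = 1 ✓
b·c: 256/243·1/4 + 250/18711·(-11/10) + 95/378·1 = 1/2 ✓
b·c²: 256/243·1/16 + 250/18711·121/100 + 95/378·1 = 1/3 ✓
b·Ac: 250/18711·297/200 + 95/378·111/190 = 1/6 ✓
b·c³: 256/243·1/64 + 250/18711·(-1331/1000) + 95/378·1 = 1/4 ✓
b·(c∘Ac): 250/18711·(-3267/2000) + 95/378·111/190 = 1/8 ✓
b·Ac²: 250/18711·297/800 + 95/378·237/760 = 1/12 ✓
b·A²c: 95/378·63/380 = 1/24 ✓; 4 stages ⇒ order 4.

4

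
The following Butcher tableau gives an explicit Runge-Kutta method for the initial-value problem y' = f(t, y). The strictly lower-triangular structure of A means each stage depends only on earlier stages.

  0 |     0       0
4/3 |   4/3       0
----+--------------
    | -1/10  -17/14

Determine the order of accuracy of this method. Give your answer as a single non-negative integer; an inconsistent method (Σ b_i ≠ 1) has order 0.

0

b = (-1/10, -17/14)
c = (0, 4/3)
Σ b_i: (-1/10)·1 + (-17/14)·1 = -46/35 ≠ 1 ⇒ order 0.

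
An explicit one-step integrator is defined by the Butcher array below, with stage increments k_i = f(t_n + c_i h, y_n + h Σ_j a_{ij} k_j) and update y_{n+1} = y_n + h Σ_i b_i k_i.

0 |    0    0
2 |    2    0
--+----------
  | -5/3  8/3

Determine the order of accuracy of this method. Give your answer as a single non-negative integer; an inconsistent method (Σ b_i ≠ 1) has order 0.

b = (-5/3, 8/3)
c = (0, 2)
Σ b_i: (-5/3)·1 + 8/3·1 = 1 ✓
b·c: 8/3·2 = 16/3 ≠ 1/2 ⇒ order 1.

1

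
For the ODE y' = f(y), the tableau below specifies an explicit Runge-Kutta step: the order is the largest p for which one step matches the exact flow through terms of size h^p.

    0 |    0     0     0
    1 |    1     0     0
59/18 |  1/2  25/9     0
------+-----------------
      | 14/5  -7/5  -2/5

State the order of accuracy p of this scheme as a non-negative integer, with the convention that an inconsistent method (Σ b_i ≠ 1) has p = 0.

1

b = (14/5, -7/5, -2/5)
c = (0, 1, 59/18)
Ac = (0, 0, 25/9)
Σ b_i: 14/5·1 + (-7/5)·1 + (-2/5)·1 = 1 ✓
b·c: (-7/5)·1 + (-2/5)·59/18 = -122/45 ≠ 1/2 ⇒ order 1.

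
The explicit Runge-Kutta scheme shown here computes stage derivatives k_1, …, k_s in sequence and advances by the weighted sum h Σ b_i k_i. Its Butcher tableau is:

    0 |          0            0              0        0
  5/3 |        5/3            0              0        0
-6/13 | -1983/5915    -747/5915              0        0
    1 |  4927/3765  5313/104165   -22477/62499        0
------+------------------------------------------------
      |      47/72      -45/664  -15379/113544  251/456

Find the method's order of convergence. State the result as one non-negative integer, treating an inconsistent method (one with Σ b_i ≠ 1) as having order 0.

4

b = (47/72, -45/664, -15379/113544, 251/456)
c = (0, 5/3, -6/13, 1)
Ac = (0, 0, -249/1183, 63/251)
Σ b_i: 47/72·1 + (-45/664)·1 + (-15379/113544)·1 + 251/456·1 = 1 ✓
b·c: (-45/664)·5/3 + (-15379/113544)·(-6/13) + 251/456·1 = 1/2 ✓
b·c²: (-45/664)·25/9 + (-15379/113544)·36/169 + 251/456·1 = 1/3 ✓
b·Ac: (-15379/113544)·(-249/1183) + 251/456·63/251 = 1/6 ✓
b·c³: (-45/664)·125/27 + (-15379/113544)·(-216/2197) + 251/456·1 = 1/4 ✓
b·(c∘Ac): (-15379/113544)·1494/15379 + 251/456·63/251 = 1/8 ✓
b·Ac²: (-15379/113544)·(-415/1183) + 251/456·49/753 = 1/12 ✓
b·A²c: 251/456·19/251 = 1/24 ✓; 4 stages ⇒ order 4.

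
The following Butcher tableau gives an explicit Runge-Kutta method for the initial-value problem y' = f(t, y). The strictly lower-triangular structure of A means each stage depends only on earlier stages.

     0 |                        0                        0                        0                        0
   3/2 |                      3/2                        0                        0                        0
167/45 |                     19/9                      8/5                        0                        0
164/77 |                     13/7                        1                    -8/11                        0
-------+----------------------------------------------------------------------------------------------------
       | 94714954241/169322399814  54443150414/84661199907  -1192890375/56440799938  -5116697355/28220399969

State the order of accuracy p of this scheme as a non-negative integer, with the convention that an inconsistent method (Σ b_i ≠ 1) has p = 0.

3

b = (94714954241/169322399814, 54443150414/84661199907, -1192890375/56440799938, -5116697355/28220399969)
c = (0, 3/2, 167/45, 164/77)
Ac = (0, 0, 12/5, -1187/990)
Σ b_i: 94714954241/169322399814·1 + 54443150414/84661199907·1 + (-1192890375/56440799938)·1 + (-5116697355/28220399969)·1 = 1 ✓
b·c: 54443150414/84661199907·3/2 + (-1192890375/56440799938)·167/45 + (-5116697355/28220399969)·164/77 = 1/2 ✓
b·c²: 54443150414/84661199907·9/4 + (-1192890375/56440799938)·27889/2025 + (-5116697355/28220399969)·26896/5929 = 1/3 ✓
b·Ac: (-1192890375/56440799938)·12/5 + (-5116697355/28220399969)·(-1187/990) = 1/6 ✓
b·c³: 54443150414/84661199907·27/8 + (-1192890375/56440799938)·4657463/91125 + (-5116697355/28220399969)·4410944/456533 = -22183342501523/33525835163172 ≠ 1/4 ⇒ order 3.
b·(c∘Ac): (-1192890375/56440799938)·668/75 + (-5116697355/28220399969)·(-97334/38115) = 23262403744/84661199907 ≠ 1/8
b·Ac²: (-1192890375/56440799938)·18/5 + (-5116697355/28220399969)·(-691973/89100) = 20298791881751/15239015983260 ≠ 1/12
b·A²c: (-5116697355/28220399969)·(-96/55) = 8930962656/28220399969 ≠ 1/24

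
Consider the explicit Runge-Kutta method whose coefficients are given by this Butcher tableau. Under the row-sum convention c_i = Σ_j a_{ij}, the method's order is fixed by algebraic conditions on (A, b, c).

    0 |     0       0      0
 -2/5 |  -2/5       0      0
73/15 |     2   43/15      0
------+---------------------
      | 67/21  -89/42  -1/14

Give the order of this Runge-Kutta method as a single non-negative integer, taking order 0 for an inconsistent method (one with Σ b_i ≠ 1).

b = (67/21, -89/42, -1/14)
c = (0, -2/5, 73/15)
Ac = (0, 0, -86/75)
Σ b_i: 67/21·1 + (-89/42)·1 + (-1/14)·1 = 1 ✓
b·c: (-89/42)·(-2/5) + (-1/14)·73/15 = 1/2 ✓
b·c²: (-89/42)·4/25 + (-1/14)·5329/225 = -6397/3150 ≠ 1/3 ⇒ order 2.
b·Ac: (-1/14)·(-86/75) = 43/525 ≠ 1/6

2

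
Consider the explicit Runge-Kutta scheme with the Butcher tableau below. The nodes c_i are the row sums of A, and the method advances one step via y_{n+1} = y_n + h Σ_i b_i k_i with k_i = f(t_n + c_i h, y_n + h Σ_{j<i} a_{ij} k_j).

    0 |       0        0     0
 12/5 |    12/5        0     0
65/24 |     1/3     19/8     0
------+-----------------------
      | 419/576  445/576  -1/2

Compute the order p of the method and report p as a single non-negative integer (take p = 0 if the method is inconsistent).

2

b = (419/576, 445/576, -1/2)
c = (0, 12/5, 65/24)
Ac = (0, 0, 57/10)
Σ b_i: 419/576·1 + 445/576·1 + (-1/2)·1 = 1 ✓
b·c: 445/576·12/5 + (-1/2)·65/24 = 1/2 ✓
b·c²: 445/576·144/25 + (-1/2)·4225/576 = 4507/5760 ≠ 1/3 ⇒ order 2.
b·Ac: (-1/2)·57/10 = -57/20 ≠ 1/6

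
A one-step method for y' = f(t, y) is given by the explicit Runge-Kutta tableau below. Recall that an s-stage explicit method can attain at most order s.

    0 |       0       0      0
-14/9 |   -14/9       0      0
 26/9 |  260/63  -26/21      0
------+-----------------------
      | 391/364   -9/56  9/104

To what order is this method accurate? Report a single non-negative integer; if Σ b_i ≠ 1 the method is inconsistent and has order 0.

b = (391/364, -9/56, 9/104)
c = (0, -14/9, 26/9)
Ac = (0, 0, 52/27)
Σ b_i: 391/364·1 + (-9/56)·1 + 9/104·1 = 1 ✓
b·c: (-9/56)·(-14/9) + 9/104·26/9 = 1/2 ✓
b·c²: (-9/56)·196/81 + 9/104·676/81 = 1/3 ✓
b·Ac: 9/104·52/27 = 1/6 ✓; 3 stages ⇒ order 3.

3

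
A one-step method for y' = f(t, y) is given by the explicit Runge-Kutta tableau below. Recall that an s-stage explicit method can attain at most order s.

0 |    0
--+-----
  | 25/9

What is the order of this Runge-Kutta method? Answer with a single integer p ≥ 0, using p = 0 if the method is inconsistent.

0

b = (25/9)
c = (0)
Σ b_i: 25/9·1 = 25/9 ≠ 1 ⇒ order 0.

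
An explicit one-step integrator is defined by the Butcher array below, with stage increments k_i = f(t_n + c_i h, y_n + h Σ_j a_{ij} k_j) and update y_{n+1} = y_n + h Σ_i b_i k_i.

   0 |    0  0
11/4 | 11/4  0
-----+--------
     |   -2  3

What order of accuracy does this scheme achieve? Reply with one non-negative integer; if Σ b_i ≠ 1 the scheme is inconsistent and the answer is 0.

b = (-2, 3)
c = (0, 11/4)
Σ b_i: (-2)·1 + 3·1 = 1 ✓
b·c: 3·11/4 = 33/4 ≠ 1/2 ⇒ order 1.

1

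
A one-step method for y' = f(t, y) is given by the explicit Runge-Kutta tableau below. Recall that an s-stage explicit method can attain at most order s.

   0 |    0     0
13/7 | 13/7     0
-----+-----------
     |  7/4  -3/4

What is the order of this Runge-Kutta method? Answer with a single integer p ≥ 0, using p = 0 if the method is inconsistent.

1

b = (7/4, -3/4)
c = (0, 13/7)
Σ b_i: 7/4·1 + (-3/4)·1 = 1 ✓
b·c: (-3/4)·13/7 = -39/28 ≠ 1/2 ⇒ order 1.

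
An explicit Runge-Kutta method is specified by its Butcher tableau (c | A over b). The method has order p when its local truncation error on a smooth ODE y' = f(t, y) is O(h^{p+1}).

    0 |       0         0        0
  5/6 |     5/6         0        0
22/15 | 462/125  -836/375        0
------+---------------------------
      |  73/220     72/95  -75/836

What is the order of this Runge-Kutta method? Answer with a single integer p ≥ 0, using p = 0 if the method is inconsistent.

3

b = (73/220, 72/95, -75/836)
c = (0, 5/6, 22/15)
Ac = (0, 0, -418/225)
Σ b_i: 73/220·1 + 72/95·1 + (-75/836)·1 = 1 ✓
b·c: 72/95·5/6 + (-75/836)·22/15 = 1/2 ✓
b·c²: 72/95·25/36 + (-75/836)·484/225 = 1/3 ✓
b·Ac: (-75/836)·(-418/225) = 1/6 ✓; 3 stages ⇒ order 3.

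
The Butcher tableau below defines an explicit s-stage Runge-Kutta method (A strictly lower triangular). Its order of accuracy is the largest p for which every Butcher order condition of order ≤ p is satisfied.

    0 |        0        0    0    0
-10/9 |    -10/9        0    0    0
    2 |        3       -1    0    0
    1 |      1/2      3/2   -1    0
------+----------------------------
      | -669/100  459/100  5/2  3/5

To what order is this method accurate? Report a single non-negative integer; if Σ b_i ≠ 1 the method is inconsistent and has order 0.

b = (-669/100, 459/100, 5/2, 3/5)
c = (0, -10/9, 2, 1)
Ac = (0, 0, 10/9, -11/3)
Σ b_i: (-669/100)·1 + 459/100·1 + 5/2·1 + 3/5·1 = 1 ✓
b·c: 459/100·(-10/9) + 5/2·2 + 3/5·1 = 1/2 ✓
b·c²: 459/100·100/81 + 5/2·4 + 3/5·1 = 244/15 ≠ 1/3 ⇒ order 2.
b·Ac: 5/2·10/9 + 3/5·(-11/3) = 26/45 ≠ 1/6

2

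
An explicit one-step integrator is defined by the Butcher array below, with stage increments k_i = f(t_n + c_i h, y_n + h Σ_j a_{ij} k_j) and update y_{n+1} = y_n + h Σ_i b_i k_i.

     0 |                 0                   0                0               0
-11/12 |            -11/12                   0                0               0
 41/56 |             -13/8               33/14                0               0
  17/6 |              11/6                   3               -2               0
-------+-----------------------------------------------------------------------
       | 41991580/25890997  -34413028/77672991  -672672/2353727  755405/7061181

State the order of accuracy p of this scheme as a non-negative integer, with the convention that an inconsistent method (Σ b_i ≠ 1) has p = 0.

3

b = (41991580/25890997, -34413028/77672991, -672672/2353727, 755405/7061181)
c = (0, -11/12, 41/56, 17/6)
Ac = (0, 0, -121/56, -59/14)
Σ b_i: 41991580/25890997·1 + (-34413028/77672991)·1 + (-672672/2353727)·1 + 755405/7061181·1 = 1 ✓
b·c: (-34413028/77672991)·(-11/12) + (-672672/2353727)·41/56 + 755405/7061181·17/6 = 1/2 ✓
b·c²: (-34413028/77672991)·121/144 + (-672672/2353727)·1681/3136 + 755405/7061181·289/36 = 1/3 ✓
b·Ac: (-672672/2353727)·(-121/56) + 755405/7061181·(-59/14) = 1/6 ✓
b·c³: (-34413028/77672991)·(-1331/1728) + (-672672/2353727)·68921/175616 + 755405/7061181·4913/216 = 263195785/98856534 ≠ 1/4 ⇒ order 3.
b·(c∘Ac): (-672672/2353727)·(-4961/3136) + 755405/7061181·(-1003/84) = -69929903/84734172 ≠ 1/8
b·Ac²: (-672672/2353727)·1331/672 + 755405/7061181·6815/4704 = -1950538571/4745113632 ≠ 1/12
b·A²c: 755405/7061181·121/28 = 13057715/28244724 ≠ 1/24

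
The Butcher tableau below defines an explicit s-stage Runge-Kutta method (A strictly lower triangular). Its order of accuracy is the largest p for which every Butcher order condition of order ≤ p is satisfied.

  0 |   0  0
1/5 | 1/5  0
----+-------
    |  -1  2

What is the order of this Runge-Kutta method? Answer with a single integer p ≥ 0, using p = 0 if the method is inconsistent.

1

b = (-1, 2)
c = (0, 1/5)
Σ b_i: (-1)·1 + 2·1 = 1 ✓
b·c: 2·1/5 = 2/5 ≠ 1/2 ⇒ order 1.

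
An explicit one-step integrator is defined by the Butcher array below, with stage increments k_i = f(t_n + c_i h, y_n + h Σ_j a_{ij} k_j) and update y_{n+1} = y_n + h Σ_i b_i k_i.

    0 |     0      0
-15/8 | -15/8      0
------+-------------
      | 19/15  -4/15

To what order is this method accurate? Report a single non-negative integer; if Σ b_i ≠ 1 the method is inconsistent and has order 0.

2

b = (19/15, -4/15)
c = (0, -15/8)
Σ b_i: 19/15·1 + (-4/15)·1 = 1 ✓
b·c: (-4/15)·(-15/8) = 1/2 ✓; 2 stages ⇒ order 2.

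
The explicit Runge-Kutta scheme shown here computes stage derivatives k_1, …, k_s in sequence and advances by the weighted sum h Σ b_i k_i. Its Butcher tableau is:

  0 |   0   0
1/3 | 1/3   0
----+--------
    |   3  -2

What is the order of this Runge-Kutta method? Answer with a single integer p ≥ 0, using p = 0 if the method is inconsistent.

1

b = (3, -2)
c = (0, 1/3)
Σ b_i: 3·1 + (-2)·1 = 1 ✓
b·c: (-2)·1/3 = -2/3 ≠ 1/2 ⇒ order 1.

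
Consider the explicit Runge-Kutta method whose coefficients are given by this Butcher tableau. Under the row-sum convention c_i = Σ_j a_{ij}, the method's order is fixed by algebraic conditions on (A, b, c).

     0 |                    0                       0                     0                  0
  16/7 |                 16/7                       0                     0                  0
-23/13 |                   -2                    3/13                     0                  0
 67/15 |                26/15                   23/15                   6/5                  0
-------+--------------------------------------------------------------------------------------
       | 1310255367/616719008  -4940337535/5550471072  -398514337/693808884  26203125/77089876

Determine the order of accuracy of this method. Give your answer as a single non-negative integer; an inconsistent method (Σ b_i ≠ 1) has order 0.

b = (1310255367/616719008, -4940337535/5550471072, -398514337/693808884, 26203125/77089876)
c = (0, 16/7, -23/13, 67/15)
Ac = (0, 0, 48/91, 1886/1365)
Σ b_i: 1310255367/616719008·1 + (-4940337535/5550471072)·1 + (-398514337/693808884)·1 + 26203125/77089876·1 = 1 ✓
b·c: (-4940337535/5550471072)·16/7 + (-398514337/693808884)·(-23/13) + 26203125/77089876·67/15 = 1/2 ✓
b·c²: (-4940337535/5550471072)·256/49 + (-398514337/693808884)·529/169 + 26203125/77089876·4489/225 = 1/3 ✓
b·Ac: (-398514337/693808884)·48/91 + 26203125/77089876·1886/1365 = 1/6 ✓
b·c³: (-4940337535/5550471072)·4096/343 + (-398514337/693808884)·(-12167/2197) + 26203125/77089876·300763/3375 = 360548632793/15784152111 ≠ 1/4 ⇒ order 3.
b·(c∘Ac): (-398514337/693808884)·(-1104/1183) + 26203125/77089876·126362/20475 = 2131874807/809443698 ≠ 1/8
b·Ac²: (-398514337/693808884)·768/637 + 26203125/77089876·292330/24843 = 4971510061/1503252582 ≠ 1/12
b·A²c: 26203125/77089876·288/455 = 29025000/134907283 ≠ 1/24

3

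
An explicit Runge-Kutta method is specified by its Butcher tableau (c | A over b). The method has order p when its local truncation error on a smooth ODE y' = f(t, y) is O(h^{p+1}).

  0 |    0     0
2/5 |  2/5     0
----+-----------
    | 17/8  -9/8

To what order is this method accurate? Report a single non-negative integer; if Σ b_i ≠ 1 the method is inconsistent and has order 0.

1

b = (17/8, -9/8)
c = (0, 2/5)
Σ b_i: 17/8·1 + (-9/8)·1 = 1 ✓
b·c: (-9/8)·2/5 = -9/20 ≠ 1/2 ⇒ order 1.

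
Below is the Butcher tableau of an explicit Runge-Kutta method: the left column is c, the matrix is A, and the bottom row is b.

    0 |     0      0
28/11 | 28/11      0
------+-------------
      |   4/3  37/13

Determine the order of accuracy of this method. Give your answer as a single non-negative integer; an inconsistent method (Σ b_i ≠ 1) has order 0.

b = (4/3, 37/13)
c = (0, 28/11)
Σ b_i: 4/3·1 + 37/13·1 = 163/39 ≠ 1 ⇒ order 0.

0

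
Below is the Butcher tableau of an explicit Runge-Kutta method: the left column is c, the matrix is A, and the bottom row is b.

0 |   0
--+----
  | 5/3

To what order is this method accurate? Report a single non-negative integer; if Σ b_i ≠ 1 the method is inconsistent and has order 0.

0

b = (5/3)
c = (0)
Σ b_i: 5/3·1 = 5/3 ≠ 1 ⇒ order 0.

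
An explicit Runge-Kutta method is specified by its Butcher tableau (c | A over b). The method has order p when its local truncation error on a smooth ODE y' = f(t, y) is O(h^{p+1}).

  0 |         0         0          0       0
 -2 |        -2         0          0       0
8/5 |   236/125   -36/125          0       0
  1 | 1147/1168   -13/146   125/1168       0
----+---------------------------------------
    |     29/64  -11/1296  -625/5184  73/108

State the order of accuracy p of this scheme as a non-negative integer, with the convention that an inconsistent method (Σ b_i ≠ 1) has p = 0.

4

b = (29/64, -11/1296, -625/5184, 73/108)
c = (0, -2, 8/5, 1)
Ac = (0, 0, 72/125, 51/146)
Σ b_i: 29/64·1 + (-11/1296)·1 + (-625/5184)·1 + 73/108·1 = 1 ✓
b·c: (-11/1296)·(-2) + (-625/5184)·8/5 + 73/108·1 = 1/2 ✓
b·c²: (-11/1296)·4 + (-625/5184)·64/25 + 73/108·1 = 1/3 ✓
b·Ac: (-625/5184)·72/125 + 73/108·51/146 = 1/6 ✓
b·c³: (-11/1296)·(-8) + (-625/5184)·512/125 + 73/108·1 = 1/4 ✓
b·(c∘Ac): (-625/5184)·576/625 + 73/108·51/146 = 1/8 ✓
b·Ac²: (-625/5184)·(-144/125) + 73/108·(-6/73) = 1/12 ✓
b·A²c: 73/108·9/146 = 1/24 ✓; 4 stages ⇒ order 4.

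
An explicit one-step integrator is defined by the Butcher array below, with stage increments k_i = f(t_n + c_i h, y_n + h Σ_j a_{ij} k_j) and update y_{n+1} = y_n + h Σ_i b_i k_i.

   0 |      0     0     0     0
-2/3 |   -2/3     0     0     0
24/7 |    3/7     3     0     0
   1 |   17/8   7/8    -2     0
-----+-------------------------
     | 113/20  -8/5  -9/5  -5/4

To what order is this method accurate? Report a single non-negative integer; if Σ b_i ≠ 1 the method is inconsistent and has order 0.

b = (113/20, -8/5, -9/5, -5/4)
c = (0, -2/3, 24/7, 1)
Ac = (0, 0, -2, -625/84)
Σ b_i: 113/20·1 + (-8/5)·1 + (-9/5)·1 + (-5/4)·1 = 1 ✓
b·c: (-8/5)·(-2/3) + (-9/5)·24/7 + (-5/4)·1 = -2669/420 ≠ 1/2 ⇒ order 1.

1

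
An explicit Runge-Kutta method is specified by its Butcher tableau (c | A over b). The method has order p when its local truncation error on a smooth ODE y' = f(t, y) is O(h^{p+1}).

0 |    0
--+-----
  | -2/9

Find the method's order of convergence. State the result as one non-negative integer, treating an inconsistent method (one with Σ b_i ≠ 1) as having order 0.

b = (-2/9)
c = (0)
Σ b_i: (-2/9)·1 = -2/9 ≠ 1 ⇒ order 0.

0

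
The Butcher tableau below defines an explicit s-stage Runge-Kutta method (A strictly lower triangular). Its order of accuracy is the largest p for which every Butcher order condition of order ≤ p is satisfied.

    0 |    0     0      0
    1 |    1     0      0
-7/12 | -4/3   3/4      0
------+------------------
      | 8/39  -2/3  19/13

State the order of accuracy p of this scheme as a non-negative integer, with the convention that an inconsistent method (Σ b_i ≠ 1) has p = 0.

1

b = (8/39, -2/3, 19/13)
c = (0, 1, -7/12)
Ac = (0, 0, 3/4)
Σ b_i: 8/39·1 + (-2/3)·1 + 19/13·1 = 1 ✓
b·c: (-2/3)·1 + 19/13·(-7/12) = -79/52 ≠ 1/2 ⇒ order 1.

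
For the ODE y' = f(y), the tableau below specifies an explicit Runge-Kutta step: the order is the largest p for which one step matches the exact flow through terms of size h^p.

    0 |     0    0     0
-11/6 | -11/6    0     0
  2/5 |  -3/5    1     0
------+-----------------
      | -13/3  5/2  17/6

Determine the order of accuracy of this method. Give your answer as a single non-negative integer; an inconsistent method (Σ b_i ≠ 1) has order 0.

b = (-13/3, 5/2, 17/6)
c = (0, -11/6, 2/5)
Ac = (0, 0, -11/6)
Σ b_i: (-13/3)·1 + 5/2·1 + 17/6·1 = 1 ✓
b·c: 5/2·(-11/6) + 17/6·2/5 = -69/20 ≠ 1/2 ⇒ order 1.

1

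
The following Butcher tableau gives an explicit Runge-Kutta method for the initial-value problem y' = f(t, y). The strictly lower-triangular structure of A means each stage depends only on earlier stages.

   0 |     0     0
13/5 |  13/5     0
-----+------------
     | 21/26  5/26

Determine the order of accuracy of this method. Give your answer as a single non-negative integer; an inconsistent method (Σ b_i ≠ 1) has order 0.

2

b = (21/26, 5/26)
c = (0, 13/5)
Σ b_i: 21/26·1 + 5/26·1 = 1 ✓
b·c: 5/26·13/5 = 1/2 ✓; 2 stages ⇒ order 2.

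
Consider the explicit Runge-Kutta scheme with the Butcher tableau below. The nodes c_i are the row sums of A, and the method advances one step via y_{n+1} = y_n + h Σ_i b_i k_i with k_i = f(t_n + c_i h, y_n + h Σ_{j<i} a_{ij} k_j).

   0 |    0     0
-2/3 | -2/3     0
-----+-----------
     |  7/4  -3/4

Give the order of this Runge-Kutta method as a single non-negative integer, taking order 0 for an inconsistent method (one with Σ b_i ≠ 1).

2

b = (7/4, -3/4)
c = (0, -2/3)
Σ b_i: 7/4·1 + (-3/4)·1 = 1 ✓
b·c: (-3/4)·(-2/3) = 1/2 ✓; 2 stages ⇒ order 2.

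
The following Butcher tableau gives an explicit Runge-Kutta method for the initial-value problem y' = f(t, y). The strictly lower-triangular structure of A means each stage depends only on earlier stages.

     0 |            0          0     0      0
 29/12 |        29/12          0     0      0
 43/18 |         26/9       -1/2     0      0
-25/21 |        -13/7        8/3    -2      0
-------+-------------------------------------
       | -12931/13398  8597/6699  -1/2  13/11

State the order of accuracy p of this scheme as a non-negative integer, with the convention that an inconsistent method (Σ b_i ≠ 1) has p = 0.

b = (-12931/13398, 8597/6699, -1/2, 13/11)
c = (0, 29/12, 43/18, -25/21)
Ac = (0, 0, -29/24, 5/3)
Σ b_i: (-12931/13398)·1 + 8597/6699·1 + (-1/2)·1 + 13/11·1 = 1 ✓
b·c: 8597/6699·29/12 + (-1/2)·43/18 + 13/11·(-25/21) = 1/2 ✓
b·c²: 8597/6699·841/144 + (-1/2)·1849/324 + 13/11·625/441 = 4412351/698544 ≠ 1/3 ⇒ order 2.
b·Ac: (-1/2)·(-29/24) + 13/11·5/3 = 453/176 ≠ 1/6

2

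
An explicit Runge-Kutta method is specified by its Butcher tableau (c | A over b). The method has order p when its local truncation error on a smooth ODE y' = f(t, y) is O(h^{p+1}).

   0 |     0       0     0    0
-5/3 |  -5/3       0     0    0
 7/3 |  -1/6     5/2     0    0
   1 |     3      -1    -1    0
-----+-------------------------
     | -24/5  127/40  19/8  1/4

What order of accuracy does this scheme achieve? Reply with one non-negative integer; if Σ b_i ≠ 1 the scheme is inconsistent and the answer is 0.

2

b = (-24/5, 127/40, 19/8, 1/4)
c = (0, -5/3, 7/3, 1)
Ac = (0, 0, -25/6, -2/3)
Σ b_i: (-24/5)·1 + 127/40·1 + 19/8·1 + 1/4·1 = 1 ✓
b·c: 127/40·(-5/3) + 19/8·7/3 + 1/4·1 = 1/2 ✓
b·c²: 127/40·25/9 + 19/8·49/9 + 1/4·1 = 22 ≠ 1/3 ⇒ order 2.
b·Ac: 19/8·(-25/6) + 1/4·(-2/3) = -161/16 ≠ 1/6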